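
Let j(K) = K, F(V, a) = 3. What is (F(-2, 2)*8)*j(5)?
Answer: 120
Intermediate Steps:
(F(-2, 2)*8)*j(5) = (3*8)*5 = 24*5 = 120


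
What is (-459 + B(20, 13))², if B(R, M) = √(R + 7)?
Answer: 210708 - 2754*√3 ≈ 2.0594e+5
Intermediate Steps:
B(R, M) = √(7 + R)
(-459 + B(20, 13))² = (-459 + √(7 + 20))² = (-459 + √27)² = (-459 + 3*√3)²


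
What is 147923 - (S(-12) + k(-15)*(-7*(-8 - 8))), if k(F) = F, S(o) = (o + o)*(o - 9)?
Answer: 149099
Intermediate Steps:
S(o) = 2*o*(-9 + o) (S(o) = (2*o)*(-9 + o) = 2*o*(-9 + o))
147923 - (S(-12) + k(-15)*(-7*(-8 - 8))) = 147923 - (2*(-12)*(-9 - 12) - (-105)*(-8 - 8)) = 147923 - (2*(-12)*(-21) - (-105)*(-16)) = 147923 - (504 - 15*112) = 147923 - (504 - 1680) = 147923 - 1*(-1176) = 147923 + 1176 = 149099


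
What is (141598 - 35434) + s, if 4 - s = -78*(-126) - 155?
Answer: 96495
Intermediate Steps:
s = -9669 (s = 4 - (-78*(-126) - 155) = 4 - (9828 - 155) = 4 - 1*9673 = 4 - 9673 = -9669)
(141598 - 35434) + s = (141598 - 35434) - 9669 = 106164 - 9669 = 96495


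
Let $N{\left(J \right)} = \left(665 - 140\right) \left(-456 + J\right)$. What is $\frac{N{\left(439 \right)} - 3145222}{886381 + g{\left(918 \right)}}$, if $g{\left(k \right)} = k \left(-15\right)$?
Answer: $- \frac{3154147}{872611} \approx -3.6146$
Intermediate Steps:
$g{\left(k \right)} = - 15 k$
$N{\left(J \right)} = -239400 + 525 J$ ($N{\left(J \right)} = 525 \left(-456 + J\right) = -239400 + 525 J$)
$\frac{N{\left(439 \right)} - 3145222}{886381 + g{\left(918 \right)}} = \frac{\left(-239400 + 525 \cdot 439\right) - 3145222}{886381 - 13770} = \frac{\left(-239400 + 230475\right) - 3145222}{886381 - 13770} = \frac{-8925 - 3145222}{872611} = \left(-3154147\right) \frac{1}{872611} = - \frac{3154147}{872611}$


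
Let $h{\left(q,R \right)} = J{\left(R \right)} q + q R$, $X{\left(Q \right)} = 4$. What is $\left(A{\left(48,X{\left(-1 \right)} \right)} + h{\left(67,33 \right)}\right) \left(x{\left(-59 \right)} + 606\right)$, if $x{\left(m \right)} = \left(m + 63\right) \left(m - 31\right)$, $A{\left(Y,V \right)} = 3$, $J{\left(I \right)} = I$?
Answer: $1088550$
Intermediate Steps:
$x{\left(m \right)} = \left(-31 + m\right) \left(63 + m\right)$ ($x{\left(m \right)} = \left(63 + m\right) \left(-31 + m\right) = \left(-31 + m\right) \left(63 + m\right)$)
$h{\left(q,R \right)} = 2 R q$ ($h{\left(q,R \right)} = R q + q R = R q + R q = 2 R q$)
$\left(A{\left(48,X{\left(-1 \right)} \right)} + h{\left(67,33 \right)}\right) \left(x{\left(-59 \right)} + 606\right) = \left(3 + 2 \cdot 33 \cdot 67\right) \left(\left(-1953 + \left(-59\right)^{2} + 32 \left(-59\right)\right) + 606\right) = \left(3 + 4422\right) \left(\left(-1953 + 3481 - 1888\right) + 606\right) = 4425 \left(-360 + 606\right) = 4425 \cdot 246 = 1088550$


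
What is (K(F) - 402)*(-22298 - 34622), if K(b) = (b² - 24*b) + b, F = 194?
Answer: -1865382240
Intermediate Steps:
K(b) = b² - 23*b
(K(F) - 402)*(-22298 - 34622) = (194*(-23 + 194) - 402)*(-22298 - 34622) = (194*171 - 402)*(-56920) = (33174 - 402)*(-56920) = 32772*(-56920) = -1865382240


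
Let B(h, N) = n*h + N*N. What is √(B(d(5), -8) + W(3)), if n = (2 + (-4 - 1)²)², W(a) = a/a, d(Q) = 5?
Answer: √3710 ≈ 60.910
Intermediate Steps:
W(a) = 1
n = 729 (n = (2 + (-5)²)² = (2 + 25)² = 27² = 729)
B(h, N) = N² + 729*h (B(h, N) = 729*h + N*N = 729*h + N² = N² + 729*h)
√(B(d(5), -8) + W(3)) = √(((-8)² + 729*5) + 1) = √((64 + 3645) + 1) = √(3709 + 1) = √3710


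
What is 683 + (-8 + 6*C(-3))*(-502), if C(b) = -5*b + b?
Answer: -31445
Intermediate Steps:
C(b) = -4*b
683 + (-8 + 6*C(-3))*(-502) = 683 + (-8 + 6*(-4*(-3)))*(-502) = 683 + (-8 + 6*12)*(-502) = 683 + (-8 + 72)*(-502) = 683 + 64*(-502) = 683 - 32128 = -31445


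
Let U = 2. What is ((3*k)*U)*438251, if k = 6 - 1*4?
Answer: 5259012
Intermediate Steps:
k = 2 (k = 6 - 4 = 2)
((3*k)*U)*438251 = ((3*2)*2)*438251 = (6*2)*438251 = 12*438251 = 5259012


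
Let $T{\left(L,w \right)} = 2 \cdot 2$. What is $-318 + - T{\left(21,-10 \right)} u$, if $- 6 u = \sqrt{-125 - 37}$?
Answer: $-318 + 6 i \sqrt{2} \approx -318.0 + 8.4853 i$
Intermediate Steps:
$T{\left(L,w \right)} = 4$
$u = - \frac{3 i \sqrt{2}}{2}$ ($u = - \frac{\sqrt{-125 - 37}}{6} = - \frac{\sqrt{-162}}{6} = - \frac{9 i \sqrt{2}}{6} = - \frac{3 i \sqrt{2}}{2} \approx - 2.1213 i$)
$-318 + - T{\left(21,-10 \right)} u = -318 + \left(-1\right) 4 \left(- \frac{3 i \sqrt{2}}{2}\right) = -318 - 4 \left(- \frac{3 i \sqrt{2}}{2}\right) = -318 + 6 i \sqrt{2}$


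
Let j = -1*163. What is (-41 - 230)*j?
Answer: 44173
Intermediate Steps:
j = -163
(-41 - 230)*j = (-41 - 230)*(-163) = -271*(-163) = 44173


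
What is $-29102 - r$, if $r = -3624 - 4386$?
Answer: $-21092$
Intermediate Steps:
$r = -8010$
$-29102 - r = -29102 - -8010 = -29102 + 8010 = -21092$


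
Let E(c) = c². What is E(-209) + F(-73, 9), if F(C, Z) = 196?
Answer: 43877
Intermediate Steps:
E(-209) + F(-73, 9) = (-209)² + 196 = 43681 + 196 = 43877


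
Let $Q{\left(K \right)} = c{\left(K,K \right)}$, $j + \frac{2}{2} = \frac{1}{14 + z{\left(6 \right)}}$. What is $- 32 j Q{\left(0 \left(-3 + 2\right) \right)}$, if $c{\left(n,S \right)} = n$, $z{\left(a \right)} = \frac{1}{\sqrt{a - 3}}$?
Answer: $0$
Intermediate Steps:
$z{\left(a \right)} = \frac{1}{\sqrt{-3 + a}}$
$j = -1 + \frac{1}{14 + \frac{\sqrt{3}}{3}}$ ($j = -1 + \frac{1}{14 + \frac{1}{\sqrt{-3 + 6}}} = -1 + \frac{1}{14 + \frac{1}{\sqrt{3}}} = -1 + \frac{1}{14 + \frac{\sqrt{3}}{3}} \approx -0.9314$)
$Q{\left(K \right)} = K$
$- 32 j Q{\left(0 \left(-3 + 2\right) \right)} = - 32 \left(- \frac{545}{587} - \frac{\sqrt{3}}{587}\right) 0 \left(-3 + 2\right) = \left(\frac{17440}{587} + \frac{32 \sqrt{3}}{587}\right) 0 \left(-1\right) = \left(\frac{17440}{587} + \frac{32 \sqrt{3}}{587}\right) 0 = 0$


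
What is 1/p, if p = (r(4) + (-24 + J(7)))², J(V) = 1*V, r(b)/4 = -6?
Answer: 1/1681 ≈ 0.00059488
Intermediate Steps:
r(b) = -24 (r(b) = 4*(-6) = -24)
J(V) = V
p = 1681 (p = (-24 + (-24 + 7))² = (-24 - 17)² = (-41)² = 1681)
1/p = 1/1681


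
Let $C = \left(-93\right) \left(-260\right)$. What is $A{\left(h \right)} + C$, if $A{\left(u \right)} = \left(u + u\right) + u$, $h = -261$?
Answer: $23397$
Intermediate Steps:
$A{\left(u \right)} = 3 u$ ($A{\left(u \right)} = 2 u + u = 3 u$)
$C = 24180$
$A{\left(h \right)} + C = 3 \left(-261\right) + 24180 = -783 + 24180 = 23397$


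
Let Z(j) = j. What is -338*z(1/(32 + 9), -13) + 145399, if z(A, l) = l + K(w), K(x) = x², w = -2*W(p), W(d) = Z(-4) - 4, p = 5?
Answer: 63265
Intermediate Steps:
W(d) = -8 (W(d) = -4 - 4 = -8)
w = 16 (w = -2*(-8) = 16)
z(A, l) = 256 + l (z(A, l) = l + 16² = l + 256 = 256 + l)
-338*z(1/(32 + 9), -13) + 145399 = -338*(256 - 13) + 145399 = -338*243 + 145399 = -82134 + 145399 = 63265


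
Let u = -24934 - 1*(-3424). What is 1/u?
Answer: -1/21510 ≈ -4.6490e-5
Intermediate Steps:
u = -21510 (u = -24934 + 3424 = -21510)
1/u = 1/(-21510) = -1/21510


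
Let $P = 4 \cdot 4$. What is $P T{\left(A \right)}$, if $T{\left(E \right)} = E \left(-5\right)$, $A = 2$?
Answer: $-160$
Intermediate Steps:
$T{\left(E \right)} = - 5 E$
$P = 16$
$P T{\left(A \right)} = 16 \left(\left(-5\right) 2\right) = 16 \left(-10\right) = -160$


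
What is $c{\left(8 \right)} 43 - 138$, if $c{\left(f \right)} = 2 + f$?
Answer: $292$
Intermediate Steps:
$c{\left(8 \right)} 43 - 138 = \left(2 + 8\right) 43 - 138 = 10 \cdot 43 - 138 = 430 - 138 = 292$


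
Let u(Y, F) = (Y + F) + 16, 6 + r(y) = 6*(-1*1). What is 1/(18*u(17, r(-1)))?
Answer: 1/378 ≈ 0.0026455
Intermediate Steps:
r(y) = -12 (r(y) = -6 + 6*(-1*1) = -6 + 6*(-1) = -6 - 6 = -12)
u(Y, F) = 16 + F + Y (u(Y, F) = (F + Y) + 16 = 16 + F + Y)
1/(18*u(17, r(-1))) = 1/(18*(16 - 12 + 17)) = 1/(18*21) = 1/378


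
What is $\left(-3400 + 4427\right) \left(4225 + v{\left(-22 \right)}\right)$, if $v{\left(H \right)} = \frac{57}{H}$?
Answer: $\frac{95401111}{22} \approx 4.3364 \cdot 10^{6}$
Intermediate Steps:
$\left(-3400 + 4427\right) \left(4225 + v{\left(-22 \right)}\right) = \left(-3400 + 4427\right) \left(4225 + \frac{57}{-22}\right) = 1027 \left(4225 + 57 \left(- \frac{1}{22}\right)\right) = 1027 \left(4225 - \frac{57}{22}\right) = 1027 \cdot \frac{92893}{22} = \frac{95401111}{22}$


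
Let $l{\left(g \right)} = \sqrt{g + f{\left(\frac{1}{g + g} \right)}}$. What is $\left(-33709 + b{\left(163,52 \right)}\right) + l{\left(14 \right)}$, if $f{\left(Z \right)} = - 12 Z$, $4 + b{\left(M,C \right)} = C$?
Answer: $-33661 + \frac{\sqrt{665}}{7} \approx -33657.0$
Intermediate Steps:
$b{\left(M,C \right)} = -4 + C$
$l{\left(g \right)} = \sqrt{g - \frac{6}{g}}$ ($l{\left(g \right)} = \sqrt{g - \frac{12}{g + g}} = \sqrt{g - \frac{12}{2 g}} = \sqrt{g - 12 \frac{1}{2 g}} = \sqrt{g - \frac{6}{g}}$)
$\left(-33709 + b{\left(163,52 \right)}\right) + l{\left(14 \right)} = \left(-33709 + \left(-4 + 52\right)\right) + \sqrt{14 - \frac{6}{14}} = \left(-33709 + 48\right) + \sqrt{14 - \frac{3}{7}} = -33661 + \sqrt{14 - \frac{3}{7}} = -33661 + \sqrt{\frac{95}{7}} = -33661 + \frac{\sqrt{665}}{7}$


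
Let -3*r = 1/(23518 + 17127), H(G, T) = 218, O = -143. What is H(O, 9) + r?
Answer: 26581829/121935 ≈ 218.00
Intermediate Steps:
r = -1/121935 (r = -1/(3*(23518 + 17127)) = -⅓/40645 = -⅓*1/40645 = -1/121935 ≈ -8.2011e-6)
H(O, 9) + r = 218 - 1/121935 = 26581829/121935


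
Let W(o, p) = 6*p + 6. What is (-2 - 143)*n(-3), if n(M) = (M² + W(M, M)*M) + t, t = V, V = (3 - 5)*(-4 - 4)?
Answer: -8845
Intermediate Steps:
V = 16 (V = -2*(-8) = 16)
W(o, p) = 6 + 6*p
t = 16
n(M) = 16 + M² + M*(6 + 6*M) (n(M) = (M² + (6 + 6*M)*M) + 16 = (M² + M*(6 + 6*M)) + 16 = 16 + M² + M*(6 + 6*M))
(-2 - 143)*n(-3) = (-2 - 143)*(16 + 6*(-3) + 7*(-3)²) = -145*(16 - 18 + 7*9) = -145*(16 - 18 + 63) = -145*61 = -8845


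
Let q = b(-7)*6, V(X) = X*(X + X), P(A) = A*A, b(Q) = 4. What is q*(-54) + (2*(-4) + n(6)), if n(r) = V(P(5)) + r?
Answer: -48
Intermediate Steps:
P(A) = A²
V(X) = 2*X² (V(X) = X*(2*X) = 2*X²)
n(r) = 1250 + r (n(r) = 2*(5²)² + r = 2*25² + r = 2*625 + r = 1250 + r)
q = 24 (q = 4*6 = 24)
q*(-54) + (2*(-4) + n(6)) = 24*(-54) + (2*(-4) + (1250 + 6)) = -1296 + (-8 + 1256) = -1296 + 1248 = -48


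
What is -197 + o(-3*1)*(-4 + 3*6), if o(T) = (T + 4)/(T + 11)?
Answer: -781/4 ≈ -195.25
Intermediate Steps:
o(T) = (4 + T)/(11 + T)
-197 + o(-3*1)*(-4 + 3*6) = -197 + ((4 - 3*1)/(11 - 3*1))*(-4 + 3*6) = -197 + ((4 - 3)/(11 - 3))*(-4 + 18) = -197 + (1/8)*14 = -197 + ((⅛)*1)*14 = -197 + (⅛)*14 = -197 + 7/4 = -781/4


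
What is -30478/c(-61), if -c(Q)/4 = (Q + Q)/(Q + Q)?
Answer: 15239/2 ≈ 7619.5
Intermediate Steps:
c(Q) = -4 (c(Q) = -4*(Q + Q)/(Q + Q) = -4*2*Q/(2*Q) = -4*2*Q*1/(2*Q) = -4*1 = -4)
-30478/c(-61) = -30478/(-4) = -30478*(-¼) = 15239/2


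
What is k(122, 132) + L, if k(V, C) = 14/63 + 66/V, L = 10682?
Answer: 5864837/549 ≈ 10683.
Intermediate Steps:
k(V, C) = 2/9 + 66/V (k(V, C) = 14*(1/63) + 66/V = 2/9 + 66/V)
k(122, 132) + L = (2/9 + 66/122) + 10682 = (2/9 + 66*(1/122)) + 10682 = (2/9 + 33/61) + 10682 = 419/549 + 10682 = 5864837/549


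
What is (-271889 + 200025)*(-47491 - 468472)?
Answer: 37079165032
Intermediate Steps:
(-271889 + 200025)*(-47491 - 468472) = -71864*(-515963) = 37079165032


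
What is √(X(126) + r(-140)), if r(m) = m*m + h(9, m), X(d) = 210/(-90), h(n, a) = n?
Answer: 2*√44115/3 ≈ 140.02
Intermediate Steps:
X(d) = -7/3 (X(d) = 210*(-1/90) = -7/3)
r(m) = 9 + m² (r(m) = m*m + 9 = m² + 9 = 9 + m²)
√(X(126) + r(-140)) = √(-7/3 + (9 + (-140)²)) = √(-7/3 + (9 + 19600)) = √(-7/3 + 19609) = √(58820/3) = 2*√44115/3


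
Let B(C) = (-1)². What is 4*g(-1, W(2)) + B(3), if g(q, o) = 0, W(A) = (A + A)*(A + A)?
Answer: 1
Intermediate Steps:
W(A) = 4*A² (W(A) = (2*A)*(2*A) = 4*A²)
B(C) = 1
4*g(-1, W(2)) + B(3) = 4*0 + 1 = 0 + 1 = 1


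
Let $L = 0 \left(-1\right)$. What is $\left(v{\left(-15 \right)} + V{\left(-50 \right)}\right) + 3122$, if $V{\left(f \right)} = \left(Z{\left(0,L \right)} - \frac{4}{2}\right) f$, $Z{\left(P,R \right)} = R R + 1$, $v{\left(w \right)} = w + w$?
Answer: $3142$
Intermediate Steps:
$L = 0$
$v{\left(w \right)} = 2 w$
$Z{\left(P,R \right)} = 1 + R^{2}$ ($Z{\left(P,R \right)} = R^{2} + 1 = 1 + R^{2}$)
$V{\left(f \right)} = - f$ ($V{\left(f \right)} = \left(\left(1 + 0^{2}\right) - \frac{4}{2}\right) f = \left(\left(1 + 0\right) - 2\right) f = \left(1 - 2\right) f = - f$)
$\left(v{\left(-15 \right)} + V{\left(-50 \right)}\right) + 3122 = \left(2 \left(-15\right) - -50\right) + 3122 = \left(-30 + 50\right) + 3122 = 20 + 3122 = 3142$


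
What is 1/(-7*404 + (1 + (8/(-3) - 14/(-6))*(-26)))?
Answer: -3/8455 ≈ -0.00035482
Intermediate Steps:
1/(-7*404 + (1 + (8/(-3) - 14/(-6))*(-26))) = 1/(-2828 + (1 + (8*(-1/3) - 14*(-1/6))*(-26))) = 1/(-2828 + (1 + (-8/3 + 7/3)*(-26))) = 1/(-2828 + (1 - 1/3*(-26))) = 1/(-2828 + (1 + 26/3)) = 1/(-2828 + 29/3) = 1/(-8455/3) = -3/8455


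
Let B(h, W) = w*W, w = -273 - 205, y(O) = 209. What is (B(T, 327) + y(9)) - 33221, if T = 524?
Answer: -189318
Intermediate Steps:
w = -478
B(h, W) = -478*W
(B(T, 327) + y(9)) - 33221 = (-478*327 + 209) - 33221 = (-156306 + 209) - 33221 = -156097 - 33221 = -189318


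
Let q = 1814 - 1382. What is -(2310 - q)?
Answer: -1878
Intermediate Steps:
q = 432
-(2310 - q) = -(2310 - 1*432) = -(2310 - 432) = -1*1878 = -1878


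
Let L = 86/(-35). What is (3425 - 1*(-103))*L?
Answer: -43344/5 ≈ -8668.8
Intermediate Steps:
L = -86/35 (L = 86*(-1/35) = -86/35 ≈ -2.4571)
(3425 - 1*(-103))*L = (3425 - 1*(-103))*(-86/35) = (3425 + 103)*(-86/35) = 3528*(-86/35) = -43344/5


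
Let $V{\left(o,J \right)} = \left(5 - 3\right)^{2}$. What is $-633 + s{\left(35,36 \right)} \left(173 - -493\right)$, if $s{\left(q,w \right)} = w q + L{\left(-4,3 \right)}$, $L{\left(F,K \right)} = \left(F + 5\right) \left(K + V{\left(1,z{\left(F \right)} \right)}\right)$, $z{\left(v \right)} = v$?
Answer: $843189$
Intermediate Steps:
$V{\left(o,J \right)} = 4$ ($V{\left(o,J \right)} = 2^{2} = 4$)
$L{\left(F,K \right)} = \left(4 + K\right) \left(5 + F\right)$ ($L{\left(F,K \right)} = \left(F + 5\right) \left(K + 4\right) = \left(5 + F\right) \left(4 + K\right) = \left(4 + K\right) \left(5 + F\right)$)
$s{\left(q,w \right)} = 7 + q w$ ($s{\left(q,w \right)} = w q + \left(20 + 4 \left(-4\right) + 5 \cdot 3 - 12\right) = q w + \left(20 - 16 + 15 - 12\right) = q w + 7 = 7 + q w$)
$-633 + s{\left(35,36 \right)} \left(173 - -493\right) = -633 + \left(7 + 35 \cdot 36\right) \left(173 - -493\right) = -633 + \left(7 + 1260\right) \left(173 + 493\right) = -633 + 1267 \cdot 666 = -633 + 843822 = 843189$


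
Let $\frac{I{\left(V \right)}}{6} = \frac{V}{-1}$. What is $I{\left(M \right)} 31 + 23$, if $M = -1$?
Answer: $209$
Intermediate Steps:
$I{\left(V \right)} = - 6 V$ ($I{\left(V \right)} = 6 \frac{V}{-1} = 6 V \left(-1\right) = 6 \left(- V\right) = - 6 V$)
$I{\left(M \right)} 31 + 23 = \left(-6\right) \left(-1\right) 31 + 23 = 6 \cdot 31 + 23 = 186 + 23 = 209$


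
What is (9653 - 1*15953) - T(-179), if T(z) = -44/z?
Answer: -1127744/179 ≈ -6300.2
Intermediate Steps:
(9653 - 1*15953) - T(-179) = (9653 - 1*15953) - (-44)/(-179) = (9653 - 15953) - (-44)*(-1)/179 = -6300 - 1*44/179 = -6300 - 44/179 = -1127744/179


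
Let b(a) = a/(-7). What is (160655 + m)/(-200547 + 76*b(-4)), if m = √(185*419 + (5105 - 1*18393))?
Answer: -224917/280705 - 7*√64227/1403525 ≈ -0.80252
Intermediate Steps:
m = √64227 (m = √(77515 + (5105 - 18393)) = √(77515 - 13288) = √64227 ≈ 253.43)
b(a) = -a/7 (b(a) = a*(-⅐) = -a/7)
(160655 + m)/(-200547 + 76*b(-4)) = (160655 + √64227)/(-200547 + 76*(-⅐*(-4))) = (160655 + √64227)/(-200547 + 76*(4/7)) = (160655 + √64227)/(-200547 + 304/7) = (160655 + √64227)/(-1403525/7) = (160655 + √64227)*(-7/1403525) = -224917/280705 - 7*√64227/1403525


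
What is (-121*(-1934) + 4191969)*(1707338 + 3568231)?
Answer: 23349578709327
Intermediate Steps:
(-121*(-1934) + 4191969)*(1707338 + 3568231) = (234014 + 4191969)*5275569 = 4425983*5275569 = 23349578709327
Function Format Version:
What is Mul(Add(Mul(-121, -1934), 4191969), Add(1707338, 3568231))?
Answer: 23349578709327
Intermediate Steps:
Mul(Add(Mul(-121, -1934), 4191969), Add(1707338, 3568231)) = Mul(Add(234014, 4191969), 5275569) = Mul(4425983, 5275569) = 23349578709327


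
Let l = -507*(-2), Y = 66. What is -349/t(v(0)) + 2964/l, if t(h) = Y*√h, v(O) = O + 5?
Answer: 38/13 - 349*√5/330 ≈ 0.55827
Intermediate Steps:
l = 1014
v(O) = 5 + O
t(h) = 66*√h
-349/t(v(0)) + 2964/l = -349*1/(66*√(5 + 0)) + 2964/1014 = -349*√5/330 + 2964*(1/1014) = -349*√5/330 + 38/13 = 38/13 - 349*√5/330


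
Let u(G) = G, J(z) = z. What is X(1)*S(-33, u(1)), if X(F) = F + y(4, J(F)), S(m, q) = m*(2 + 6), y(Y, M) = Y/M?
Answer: -1320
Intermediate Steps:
S(m, q) = 8*m (S(m, q) = m*8 = 8*m)
X(F) = F + 4/F
X(1)*S(-33, u(1)) = (1 + 4/1)*(8*(-33)) = (1 + 4*1)*(-264) = (1 + 4)*(-264) = 5*(-264) = -1320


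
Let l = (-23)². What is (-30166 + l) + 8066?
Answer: -21571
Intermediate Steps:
l = 529
(-30166 + l) + 8066 = (-30166 + 529) + 8066 = -29637 + 8066 = -21571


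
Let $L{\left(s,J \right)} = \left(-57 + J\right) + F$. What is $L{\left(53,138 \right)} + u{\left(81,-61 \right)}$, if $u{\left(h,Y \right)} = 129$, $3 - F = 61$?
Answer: $152$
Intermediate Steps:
$F = -58$ ($F = 3 - 61 = -58$)
$L{\left(s,J \right)} = -115 + J$ ($L{\left(s,J \right)} = \left(-57 + J\right) - 58 = -115 + J$)
$L{\left(53,138 \right)} + u{\left(81,-61 \right)} = \left(-115 + 138\right) + 129 = 23 + 129 = 152$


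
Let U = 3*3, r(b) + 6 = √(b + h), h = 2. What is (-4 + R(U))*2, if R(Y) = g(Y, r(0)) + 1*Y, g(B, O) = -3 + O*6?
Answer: -68 + 12*√2 ≈ -51.029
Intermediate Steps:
r(b) = -6 + √(2 + b) (r(b) = -6 + √(b + 2) = -6 + √(2 + b))
g(B, O) = -3 + 6*O
U = 9
R(Y) = -39 + Y + 6*√2 (R(Y) = (-3 + 6*(-6 + √(2 + 0))) + 1*Y = (-3 + 6*(-6 + √2)) + Y = (-3 + (-36 + 6*√2)) + Y = (-39 + 6*√2) + Y = -39 + Y + 6*√2)
(-4 + R(U))*2 = (-4 + (-39 + 9 + 6*√2))*2 = (-4 + (-30 + 6*√2))*2 = (-34 + 6*√2)*2 = -68 + 12*√2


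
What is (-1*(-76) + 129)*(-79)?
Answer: -16195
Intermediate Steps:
(-1*(-76) + 129)*(-79) = (76 + 129)*(-79) = 205*(-79) = -16195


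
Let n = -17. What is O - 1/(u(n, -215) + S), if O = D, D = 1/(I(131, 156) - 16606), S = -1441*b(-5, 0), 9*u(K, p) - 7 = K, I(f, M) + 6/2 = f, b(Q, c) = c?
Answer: 37073/41195 ≈ 0.89994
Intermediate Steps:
I(f, M) = -3 + f
u(K, p) = 7/9 + K/9
S = 0 (S = -1441*0 = 0)
D = -1/16478 (D = 1/((-3 + 131) - 16606) = 1/(128 - 16606) = 1/(-16478) = -1/16478 ≈ -6.0687e-5)
O = -1/16478 ≈ -6.0687e-5
O - 1/(u(n, -215) + S) = -1/16478 - 1/((7/9 + (⅑)*(-17)) + 0) = -1/16478 - 1/((7/9 - 17/9) + 0) = -1/16478 - 1/(-10/9 + 0) = -1/16478 - 1/(-10/9) = -1/16478 - 1*(-9/10) = -1/16478 + 9/10 = 37073/41195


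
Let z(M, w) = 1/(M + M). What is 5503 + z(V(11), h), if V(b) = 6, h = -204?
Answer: 66037/12 ≈ 5503.1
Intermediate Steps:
z(M, w) = 1/(2*M)
5503 + z(V(11), h) = 5503 + (½)/6 = 5503 + (½)*(⅙) = 5503 + 1/12 = 66037/12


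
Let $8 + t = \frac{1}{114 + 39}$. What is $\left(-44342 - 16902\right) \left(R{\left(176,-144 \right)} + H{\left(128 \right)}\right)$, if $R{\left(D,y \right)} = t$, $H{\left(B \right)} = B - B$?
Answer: $\frac{74901412}{153} \approx 4.8955 \cdot 10^{5}$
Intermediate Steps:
$H{\left(B \right)} = 0$
$t = - \frac{1223}{153}$ ($t = -8 + \frac{1}{114 + 39} = -8 + \frac{1}{153} = - \frac{1223}{153} \approx -7.9935$)
$R{\left(D,y \right)} = - \frac{1223}{153}$
$\left(-44342 - 16902\right) \left(R{\left(176,-144 \right)} + H{\left(128 \right)}\right) = \left(-44342 - 16902\right) \left(- \frac{1223}{153} + 0\right) = \left(-61244\right) \left(- \frac{1223}{153}\right) = \frac{74901412}{153}$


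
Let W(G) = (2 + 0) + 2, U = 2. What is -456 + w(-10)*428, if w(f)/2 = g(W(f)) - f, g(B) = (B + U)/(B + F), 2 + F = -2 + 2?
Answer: 10672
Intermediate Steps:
F = -2 (F = -2 + (-2 + 2) = -2 + 0 = -2)
W(G) = 4 (W(G) = 2 + 2 = 4)
g(B) = (2 + B)/(-2 + B) (g(B) = (B + 2)/(B - 2) = (2 + B)/(-2 + B))
w(f) = 6 - 2*f (w(f) = 2*((2 + 4)/(-2 + 4) - f) = 2*(6/2 - f) = 2*((1/2)*6 - f) = 2*(3 - f) = 6 - 2*f)
-456 + w(-10)*428 = -456 + (6 - 2*(-10))*428 = -456 + (6 + 20)*428 = -456 + 26*428 = -456 + 11128 = 10672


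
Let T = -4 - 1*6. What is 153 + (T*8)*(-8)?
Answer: 793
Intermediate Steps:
T = -10 (T = -4 - 6 = -10)
153 + (T*8)*(-8) = 153 - 10*8*(-8) = 153 - 80*(-8) = 153 + 640 = 793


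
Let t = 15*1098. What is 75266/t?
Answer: 37633/8235 ≈ 4.5699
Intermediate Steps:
t = 16470
75266/t = 75266/16470 = 75266*(1/16470) = 37633/8235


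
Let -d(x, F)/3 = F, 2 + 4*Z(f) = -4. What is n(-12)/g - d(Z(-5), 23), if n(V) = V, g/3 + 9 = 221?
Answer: 3656/53 ≈ 68.981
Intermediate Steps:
g = 636 (g = -27 + 3*221 = -27 + 663 = 636)
Z(f) = -3/2 (Z(f) = -1/2 + (1/4)*(-4) = -1/2 - 1 = -3/2)
d(x, F) = -3*F
n(-12)/g - d(Z(-5), 23) = -12/636 - (-3)*23 = -12*1/636 - 1*(-69) = -1/53 + 69 = 3656/53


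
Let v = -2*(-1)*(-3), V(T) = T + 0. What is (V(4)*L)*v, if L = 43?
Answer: -1032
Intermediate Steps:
V(T) = T
v = -6 (v = 2*(-3) = -6)
(V(4)*L)*v = (4*43)*(-6) = 172*(-6) = -1032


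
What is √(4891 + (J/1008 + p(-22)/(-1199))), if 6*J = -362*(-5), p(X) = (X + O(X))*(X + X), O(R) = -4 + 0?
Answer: √3689721515445/27468 ≈ 69.931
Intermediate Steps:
O(R) = -4
p(X) = 2*X*(-4 + X) (p(X) = (X - 4)*(X + X) = (-4 + X)*(2*X) = 2*X*(-4 + X))
J = 905/3 (J = (-362*(-5))/6 = (⅙)*1810 = 905/3 ≈ 301.67)
√(4891 + (J/1008 + p(-22)/(-1199))) = √(4891 + ((905/3)/1008 + (2*(-22)*(-4 - 22))/(-1199))) = √(4891 + ((905/3)*(1/1008) + (2*(-22)*(-26))*(-1/1199))) = √(4891 + (905/3024 + 1144*(-1/1199))) = √(4891 + (905/3024 - 104/109)) = √(4891 - 215851/329616) = √(1611936005/329616) = √3689721515445/27468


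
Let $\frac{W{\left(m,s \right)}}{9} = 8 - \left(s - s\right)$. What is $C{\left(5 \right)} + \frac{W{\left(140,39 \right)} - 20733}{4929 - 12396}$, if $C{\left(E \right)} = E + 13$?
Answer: $\frac{51689}{2489} \approx 20.767$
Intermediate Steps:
$W{\left(m,s \right)} = 72$ ($W{\left(m,s \right)} = 9 \left(8 - \left(s - s\right)\right) = 9 \left(8 - 0\right) = 9 \left(8 + 0\right) = 9 \cdot 8 = 72$)
$C{\left(E \right)} = 13 + E$
$C{\left(5 \right)} + \frac{W{\left(140,39 \right)} - 20733}{4929 - 12396} = \left(13 + 5\right) + \frac{72 - 20733}{4929 - 12396} = 18 - \frac{20661}{-7467} = 18 - - \frac{6887}{2489} = 18 + \frac{6887}{2489} = \frac{51689}{2489}$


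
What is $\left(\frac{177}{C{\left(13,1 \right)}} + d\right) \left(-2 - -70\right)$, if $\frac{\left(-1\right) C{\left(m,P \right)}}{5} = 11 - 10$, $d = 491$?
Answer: $\frac{154904}{5} \approx 30981.0$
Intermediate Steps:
$C{\left(m,P \right)} = -5$ ($C{\left(m,P \right)} = - 5 \left(11 - 10\right) = \left(-5\right) 1 = -5$)
$\left(\frac{177}{C{\left(13,1 \right)}} + d\right) \left(-2 - -70\right) = \left(\frac{177}{-5} + 491\right) \left(-2 - -70\right) = \left(177 \left(- \frac{1}{5}\right) + 491\right) \left(-2 + 70\right) = \left(- \frac{177}{5} + 491\right) 68 = \frac{2278}{5} \cdot 68 = \frac{154904}{5}$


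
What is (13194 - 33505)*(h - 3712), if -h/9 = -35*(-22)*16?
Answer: 2327478112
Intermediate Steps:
h = -110880 (h = -9*(-35*(-22))*16 = -6930*16 = -9*12320 = -110880)
(13194 - 33505)*(h - 3712) = (13194 - 33505)*(-110880 - 3712) = -20311*(-114592) = 2327478112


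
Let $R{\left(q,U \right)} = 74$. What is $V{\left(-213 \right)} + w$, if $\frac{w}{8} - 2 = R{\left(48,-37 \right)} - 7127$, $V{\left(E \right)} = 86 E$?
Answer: $-74726$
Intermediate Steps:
$w = -56408$ ($w = 16 + 8 \left(74 - 7127\right) = 16 + 8 \left(-7053\right) = 16 - 56424 = -56408$)
$V{\left(-213 \right)} + w = 86 \left(-213\right) - 56408 = -18318 - 56408 = -74726$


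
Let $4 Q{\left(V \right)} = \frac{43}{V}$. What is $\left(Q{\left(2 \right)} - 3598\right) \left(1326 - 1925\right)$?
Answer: $\frac{17215859}{8} \approx 2.152 \cdot 10^{6}$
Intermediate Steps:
$Q{\left(V \right)} = \frac{43}{4 V}$ ($Q{\left(V \right)} = \frac{43 \frac{1}{V}}{4} = \frac{43}{4 V}$)
$\left(Q{\left(2 \right)} - 3598\right) \left(1326 - 1925\right) = \left(\frac{43}{4 \cdot 2} - 3598\right) \left(1326 - 1925\right) = \left(\frac{43}{4} \cdot \frac{1}{2} - 3598\right) \left(-599\right) = \left(\frac{43}{8} - 3598\right) \left(-599\right) = \left(- \frac{28741}{8}\right) \left(-599\right) = \frac{17215859}{8}$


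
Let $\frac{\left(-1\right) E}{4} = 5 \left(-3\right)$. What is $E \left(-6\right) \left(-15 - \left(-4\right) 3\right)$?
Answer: $1080$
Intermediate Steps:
$E = 60$ ($E = - 4 \cdot 5 \left(-3\right) = \left(-4\right) \left(-15\right) = 60$)
$E \left(-6\right) \left(-15 - \left(-4\right) 3\right) = 60 \left(-6\right) \left(-15 - \left(-4\right) 3\right) = - 360 \left(-15 - -12\right) = - 360 \left(-15 + 12\right) = \left(-360\right) \left(-3\right) = 1080$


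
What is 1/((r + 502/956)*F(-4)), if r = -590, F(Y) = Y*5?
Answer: 239/2817690 ≈ 8.4821e-5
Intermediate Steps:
F(Y) = 5*Y
1/((r + 502/956)*F(-4)) = 1/((-590 + 502/956)*((5*(-4)))) = 1/((-590 + 502*(1/956))*(-20)) = -1/20/(-590 + 251/478) = -1/20/(-281769/478) = -478/281769*(-1/20) = 239/2817690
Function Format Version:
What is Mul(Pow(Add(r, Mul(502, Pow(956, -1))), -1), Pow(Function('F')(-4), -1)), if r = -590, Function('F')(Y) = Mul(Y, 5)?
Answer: Rational(239, 2817690) ≈ 8.4821e-5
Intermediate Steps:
Function('F')(Y) = Mul(5, Y)
Mul(Pow(Add(r, Mul(502, Pow(956, -1))), -1), Pow(Function('F')(-4), -1)) = Mul(Pow(Add(-590, Mul(502, Pow(956, -1))), -1), Pow(Mul(5, -4), -1)) = Mul(Pow(Add(-590, Mul(502, Rational(1, 956))), -1), Pow(-20, -1)) = Mul(Pow(Add(-590, Rational(251, 478)), -1), Rational(-1, 20)) = Mul(Pow(Rational(-281769, 478), -1), Rational(-1, 20)) = Mul(Rational(-478, 281769), Rational(-1, 20)) = Rational(239, 2817690)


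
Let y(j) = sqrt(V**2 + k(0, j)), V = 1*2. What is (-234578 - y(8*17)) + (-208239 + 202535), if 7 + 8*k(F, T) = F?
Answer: -240282 - 5*sqrt(2)/4 ≈ -2.4028e+5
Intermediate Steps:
k(F, T) = -7/8 + F/8
V = 2
y(j) = 5*sqrt(2)/4 (y(j) = sqrt(2**2 + (-7/8 + (1/8)*0)) = sqrt(4 + (-7/8 + 0)) = sqrt(4 - 7/8) = sqrt(25/8) = 5*sqrt(2)/4)
(-234578 - y(8*17)) + (-208239 + 202535) = (-234578 - 5*sqrt(2)/4) + (-208239 + 202535) = (-234578 - 5*sqrt(2)/4) - 5704 = -240282 - 5*sqrt(2)/4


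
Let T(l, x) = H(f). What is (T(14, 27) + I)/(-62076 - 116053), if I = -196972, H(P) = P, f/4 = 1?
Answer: 196968/178129 ≈ 1.1058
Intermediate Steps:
f = 4 (f = 4*1 = 4)
T(l, x) = 4
(T(14, 27) + I)/(-62076 - 116053) = (4 - 196972)/(-62076 - 116053) = -196968/(-178129) = -196968*(-1/178129) = 196968/178129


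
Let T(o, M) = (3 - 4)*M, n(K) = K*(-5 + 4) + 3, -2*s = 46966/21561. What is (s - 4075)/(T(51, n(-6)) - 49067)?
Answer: 43942279/529063818 ≈ 0.083057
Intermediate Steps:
s = -23483/21561 ≈ -1.0891
n(K) = 3 - K (n(K) = K*(-1) + 3 = -K + 3 = 3 - K)
T(o, M) = -M
(s - 4075)/(T(51, n(-6)) - 49067) = (-23483/21561 - 4075)/(-(3 - 1*(-6)) - 49067) = -87884558/(21561*(-(3 + 6) - 49067)) = -87884558/(21561*(-1*9 - 49067)) = -87884558/(21561*(-9 - 49067)) = -87884558/21561/(-49076) = -87884558/21561*(-1/49076) = 43942279/529063818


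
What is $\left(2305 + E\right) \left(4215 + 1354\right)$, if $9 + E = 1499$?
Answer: $21134355$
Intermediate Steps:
$E = 1490$ ($E = -9 + 1499 = 1490$)
$\left(2305 + E\right) \left(4215 + 1354\right) = \left(2305 + 1490\right) \left(4215 + 1354\right) = 3795 \cdot 5569 = 21134355$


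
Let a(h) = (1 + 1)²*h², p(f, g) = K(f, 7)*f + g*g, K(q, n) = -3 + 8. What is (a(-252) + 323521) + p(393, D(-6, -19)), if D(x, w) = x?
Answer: 579538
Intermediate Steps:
K(q, n) = 5
p(f, g) = g² + 5*f (p(f, g) = 5*f + g*g = 5*f + g² = g² + 5*f)
a(h) = 4*h² (a(h) = 2²*h² = 4*h²)
(a(-252) + 323521) + p(393, D(-6, -19)) = (4*(-252)² + 323521) + ((-6)² + 5*393) = (4*63504 + 323521) + (36 + 1965) = (254016 + 323521) + 2001 = 577537 + 2001 = 579538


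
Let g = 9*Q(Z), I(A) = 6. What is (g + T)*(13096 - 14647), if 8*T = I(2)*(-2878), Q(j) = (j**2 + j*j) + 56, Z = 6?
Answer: 3122163/2 ≈ 1.5611e+6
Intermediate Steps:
Q(j) = 56 + 2*j**2 (Q(j) = (j**2 + j**2) + 56 = 2*j**2 + 56 = 56 + 2*j**2)
T = -4317/2 (T = (6*(-2878))/8 = (1/8)*(-17268) = -4317/2 ≈ -2158.5)
g = 1152 (g = 9*(56 + 2*6**2) = 9*(56 + 2*36) = 9*(56 + 72) = 9*128 = 1152)
(g + T)*(13096 - 14647) = (1152 - 4317/2)*(13096 - 14647) = -2013/2*(-1551) = 3122163/2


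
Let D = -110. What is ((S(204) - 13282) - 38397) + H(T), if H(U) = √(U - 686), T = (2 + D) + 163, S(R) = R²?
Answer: -10063 + I*√631 ≈ -10063.0 + 25.12*I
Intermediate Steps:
T = 55 (T = (2 - 110) + 163 = -108 + 163 = 55)
H(U) = √(-686 + U)
((S(204) - 13282) - 38397) + H(T) = ((204² - 13282) - 38397) + √(-686 + 55) = ((41616 - 13282) - 38397) + √(-631) = (28334 - 38397) + I*√631 = -10063 + I*√631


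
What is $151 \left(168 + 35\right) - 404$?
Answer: $30249$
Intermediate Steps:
$151 \left(168 + 35\right) - 404 = 151 \cdot 203 - 404 = 30653 - 404 = 30249$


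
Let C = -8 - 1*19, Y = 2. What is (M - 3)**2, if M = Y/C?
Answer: 6889/729 ≈ 9.4499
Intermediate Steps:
C = -27 (C = -8 - 19 = -27)
M = -2/27 (M = 2/(-27) = 2*(-1/27) = -2/27 ≈ -0.074074)
(M - 3)**2 = (-2/27 - 3)**2 = (-83/27)**2 = 6889/729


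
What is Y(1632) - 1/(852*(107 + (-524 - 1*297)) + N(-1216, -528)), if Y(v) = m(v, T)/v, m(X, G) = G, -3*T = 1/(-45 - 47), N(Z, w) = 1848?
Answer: 22019/5691208320 ≈ 3.8689e-6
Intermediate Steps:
T = 1/276 (T = -1/(3*(-45 - 47)) = -1/3/(-92) = -1/3*(-1/92) = 1/276 ≈ 0.0036232)
Y(v) = 1/(276*v)
Y(1632) - 1/(852*(107 + (-524 - 1*297)) + N(-1216, -528)) = (1/276)/1632 - 1/(852*(107 + (-524 - 1*297)) + 1848) = (1/276)*(1/1632) - 1/(852*(107 + (-524 - 297)) + 1848) = 1/450432 - 1/(852*(107 - 821) + 1848) = 1/450432 - 1/(852*(-714) + 1848) = 1/450432 - 1/(-608328 + 1848) = 1/450432 - 1/(-606480) = 1/450432 - 1*(-1/606480) = 1/450432 + 1/606480 = 22019/5691208320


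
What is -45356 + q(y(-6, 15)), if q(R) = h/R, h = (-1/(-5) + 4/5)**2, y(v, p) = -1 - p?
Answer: -725697/16 ≈ -45356.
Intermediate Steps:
h = 1 (h = (-1*(-1/5) + 4*(1/5))**2 = (1/5 + 4/5)**2 = 1**2 = 1)
q(R) = 1/R
-45356 + q(y(-6, 15)) = -45356 + 1/(-1 - 1*15) = -45356 + 1/(-1 - 15) = -45356 + 1/(-16) = -45356 - 1/16 = -725697/16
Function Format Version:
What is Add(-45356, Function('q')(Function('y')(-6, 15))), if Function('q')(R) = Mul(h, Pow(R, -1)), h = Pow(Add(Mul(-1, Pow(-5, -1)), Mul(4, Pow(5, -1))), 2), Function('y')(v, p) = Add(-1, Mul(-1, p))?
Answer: Rational(-725697, 16) ≈ -45356.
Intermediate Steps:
h = 1 (h = Pow(Add(Mul(-1, Rational(-1, 5)), Mul(4, Rational(1, 5))), 2) = Pow(Add(Rational(1, 5), Rational(4, 5)), 2) = Pow(1, 2) = 1)
Function('q')(R) = Pow(R, -1) (Function('q')(R) = Mul(1, Pow(R, -1)) = Pow(R, -1))
Add(-45356, Function('q')(Function('y')(-6, 15))) = Add(-45356, Pow(Add(-1, Mul(-1, 15)), -1)) = Add(-45356, Pow(Add(-1, -15), -1)) = Add(-45356, Pow(-16, -1)) = Add(-45356, Rational(-1, 16)) = Rational(-725697, 16)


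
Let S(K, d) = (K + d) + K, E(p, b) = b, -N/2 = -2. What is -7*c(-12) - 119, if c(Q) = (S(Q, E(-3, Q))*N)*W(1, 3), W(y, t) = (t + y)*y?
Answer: 3913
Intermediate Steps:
N = 4 (N = -2*(-2) = 4)
S(K, d) = d + 2*K
W(y, t) = y*(t + y)
c(Q) = 48*Q (c(Q) = ((Q + 2*Q)*4)*(1*(3 + 1)) = ((3*Q)*4)*(1*4) = (12*Q)*4 = 48*Q)
-7*c(-12) - 119 = -336*(-12) - 119 = -7*(-576) - 119 = 4032 - 119 = 3913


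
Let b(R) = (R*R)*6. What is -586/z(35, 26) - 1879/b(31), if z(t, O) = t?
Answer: -3444641/201810 ≈ -17.069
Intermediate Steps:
b(R) = 6*R**2 (b(R) = R**2*6 = 6*R**2)
-586/z(35, 26) - 1879/b(31) = -586/35 - 1879/(6*31**2) = -586*1/35 - 1879/(6*961) = -586/35 - 1879/5766 = -3444641/201810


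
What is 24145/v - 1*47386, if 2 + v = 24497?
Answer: -232139185/4899 ≈ -47385.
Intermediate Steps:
v = 24495 (v = -2 + 24497 = 24495)
24145/v - 1*47386 = 24145/24495 - 1*47386 = 24145*(1/24495) - 47386 = 4829/4899 - 47386 = -232139185/4899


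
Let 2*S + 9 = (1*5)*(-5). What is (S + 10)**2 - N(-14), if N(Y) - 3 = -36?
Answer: 82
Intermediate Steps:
S = -17 (S = -9/2 + ((1*5)*(-5))/2 = -9/2 + (5*(-5))/2 = -9/2 + (1/2)*(-25) = -9/2 - 25/2 = -17)
N(Y) = -33 (N(Y) = 3 - 36 = -33)
(S + 10)**2 - N(-14) = (-17 + 10)**2 - 1*(-33) = (-7)**2 + 33 = 49 + 33 = 82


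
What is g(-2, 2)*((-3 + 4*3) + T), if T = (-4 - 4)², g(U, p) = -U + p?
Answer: 292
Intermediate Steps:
g(U, p) = p - U
T = 64 (T = (-8)² = 64)
g(-2, 2)*((-3 + 4*3) + T) = (2 - 1*(-2))*((-3 + 4*3) + 64) = (2 + 2)*((-3 + 12) + 64) = 4*(9 + 64) = 4*73 = 292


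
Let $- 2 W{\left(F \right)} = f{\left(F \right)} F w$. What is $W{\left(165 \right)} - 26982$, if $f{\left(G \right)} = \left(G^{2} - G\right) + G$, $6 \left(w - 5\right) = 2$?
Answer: $-12005982$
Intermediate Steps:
$w = \frac{16}{3}$ ($w = 5 + \frac{1}{6} \cdot 2 = 5 + \frac{1}{3} = \frac{16}{3} \approx 5.3333$)
$f{\left(G \right)} = G^{2}$
$W{\left(F \right)} = - \frac{8 F^{3}}{3}$ ($W{\left(F \right)} = - \frac{F^{2} F \frac{16}{3}}{2} = - \frac{F^{3} \cdot \frac{16}{3}}{2} = - \frac{\frac{16}{3} F^{3}}{2} = - \frac{8 F^{3}}{3}$)
$W{\left(165 \right)} - 26982 = - \frac{8 \cdot 165^{3}}{3} - 26982 = \left(- \frac{8}{3}\right) 4492125 - 26982 = -11979000 - 26982 = -12005982$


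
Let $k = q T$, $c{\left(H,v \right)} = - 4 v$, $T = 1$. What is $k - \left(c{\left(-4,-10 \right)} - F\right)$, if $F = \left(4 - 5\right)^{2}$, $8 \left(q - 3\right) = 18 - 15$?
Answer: $- \frac{285}{8} \approx -35.625$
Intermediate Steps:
$q = \frac{27}{8}$ ($q = 3 + \frac{18 - 15}{8} = 3 + \frac{1}{8} \cdot 3 = 3 + \frac{3}{8} = \frac{27}{8} \approx 3.375$)
$F = 1$ ($F = \left(-1\right)^{2} = 1$)
$k = \frac{27}{8}$ ($k = \frac{27}{8} \cdot 1 = \frac{27}{8} \approx 3.375$)
$k - \left(c{\left(-4,-10 \right)} - F\right) = \frac{27}{8} - \left(\left(-4\right) \left(-10\right) - 1\right) = \frac{27}{8} - \left(40 - 1\right) = \frac{27}{8} - 39 = - \frac{285}{8}$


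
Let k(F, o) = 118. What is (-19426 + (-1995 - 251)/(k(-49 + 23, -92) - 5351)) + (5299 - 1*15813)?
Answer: -156673774/5233 ≈ -29940.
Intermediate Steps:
(-19426 + (-1995 - 251)/(k(-49 + 23, -92) - 5351)) + (5299 - 1*15813) = (-19426 + (-1995 - 251)/(118 - 5351)) + (5299 - 1*15813) = (-19426 - 2246/(-5233)) + (5299 - 15813) = (-19426 - 2246*(-1/5233)) - 10514 = (-19426 + 2246/5233) - 10514 = -101654012/5233 - 10514 = -156673774/5233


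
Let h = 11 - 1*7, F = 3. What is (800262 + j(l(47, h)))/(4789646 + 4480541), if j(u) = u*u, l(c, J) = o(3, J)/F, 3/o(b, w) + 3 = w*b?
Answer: 64821223/750885147 ≈ 0.086326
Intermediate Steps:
h = 4 (h = 11 - 7 = 4)
o(b, w) = 3/(-3 + b*w) (o(b, w) = 3/(-3 + w*b) = 3/(-3 + b*w))
l(c, J) = 1/(-3 + 3*J) (l(c, J) = (3/(-3 + 3*J))/3 = (3/(-3 + 3*J))*(⅓) = 1/(-3 + 3*J))
j(u) = u²
(800262 + j(l(47, h)))/(4789646 + 4480541) = (800262 + (1/(3*(-1 + 4)))²)/(4789646 + 4480541) = (800262 + ((⅓)/3)²)/9270187 = (800262 + ((⅓)*(⅓))²)*(1/9270187) = (800262 + (⅑)²)*(1/9270187) = (800262 + 1/81)*(1/9270187) = (64821223/81)*(1/9270187) = 64821223/750885147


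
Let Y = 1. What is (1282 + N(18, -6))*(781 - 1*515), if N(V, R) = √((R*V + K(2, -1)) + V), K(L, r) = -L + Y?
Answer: 341012 + 266*I*√91 ≈ 3.4101e+5 + 2537.5*I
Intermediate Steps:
K(L, r) = 1 - L (K(L, r) = -L + 1 = 1 - L)
N(V, R) = √(-1 + V + R*V) (N(V, R) = √((R*V + (1 - 1*2)) + V) = √((R*V + (1 - 2)) + V) = √((R*V - 1) + V) = √((-1 + R*V) + V) = √(-1 + V + R*V))
(1282 + N(18, -6))*(781 - 1*515) = (1282 + √(-1 + 18 - 6*18))*(781 - 1*515) = (1282 + √(-1 + 18 - 108))*(781 - 515) = (1282 + √(-91))*266 = (1282 + I*√91)*266 = 341012 + 266*I*√91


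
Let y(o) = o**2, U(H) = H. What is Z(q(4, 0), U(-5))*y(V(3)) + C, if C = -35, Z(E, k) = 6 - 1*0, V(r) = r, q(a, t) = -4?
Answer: 19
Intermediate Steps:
Z(E, k) = 6 (Z(E, k) = 6 + 0 = 6)
Z(q(4, 0), U(-5))*y(V(3)) + C = 6*3**2 - 35 = 6*9 - 35 = 54 - 35 = 19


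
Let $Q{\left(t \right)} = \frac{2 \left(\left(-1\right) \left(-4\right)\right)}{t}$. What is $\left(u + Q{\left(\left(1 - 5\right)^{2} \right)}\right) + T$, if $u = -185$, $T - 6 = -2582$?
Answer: $- \frac{5521}{2} \approx -2760.5$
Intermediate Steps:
$T = -2576$ ($T = 6 - 2582 = -2576$)
$Q{\left(t \right)} = \frac{8}{t}$ ($Q{\left(t \right)} = \frac{2 \cdot 4}{t} = \frac{8}{t}$)
$\left(u + Q{\left(\left(1 - 5\right)^{2} \right)}\right) + T = \left(-185 + \frac{8}{\left(1 - 5\right)^{2}}\right) - 2576 = \left(-185 + \frac{8}{\left(-4\right)^{2}}\right) - 2576 = \left(-185 + \frac{8}{16}\right) - 2576 = \left(-185 + 8 \cdot \frac{1}{16}\right) - 2576 = \left(-185 + \frac{1}{2}\right) - 2576 = - \frac{369}{2} - 2576 = - \frac{5521}{2}$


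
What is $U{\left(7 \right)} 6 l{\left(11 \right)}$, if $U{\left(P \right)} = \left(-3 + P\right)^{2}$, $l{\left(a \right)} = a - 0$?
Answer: $1056$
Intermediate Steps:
$l{\left(a \right)} = a$ ($l{\left(a \right)} = a + 0 = a$)
$U{\left(7 \right)} 6 l{\left(11 \right)} = \left(-3 + 7\right)^{2} \cdot 6 \cdot 11 = 4^{2} \cdot 6 \cdot 11 = 16 \cdot 6 \cdot 11 = 96 \cdot 11 = 1056$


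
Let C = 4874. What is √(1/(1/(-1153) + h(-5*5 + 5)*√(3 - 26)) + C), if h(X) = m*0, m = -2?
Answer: 61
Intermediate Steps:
h(X) = 0 (h(X) = -2*0 = 0)
√(1/(1/(-1153) + h(-5*5 + 5)*√(3 - 26)) + C) = √(1/(1/(-1153) + 0*√(3 - 26)) + 4874) = √(1/(-1/1153 + 0*√(-23)) + 4874) = √(1/(-1/1153 + 0*(I*√23)) + 4874) = √(1/(-1/1153 + 0) + 4874) = √(1/(-1/1153) + 4874) = √(-1153 + 4874) = √3721 = 61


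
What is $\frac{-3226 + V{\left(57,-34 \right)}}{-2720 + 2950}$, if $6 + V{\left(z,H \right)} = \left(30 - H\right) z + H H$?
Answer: $\frac{786}{115} \approx 6.8348$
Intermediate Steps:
$V{\left(z,H \right)} = -6 + H^{2} + z \left(30 - H\right)$ ($V{\left(z,H \right)} = -6 + \left(\left(30 - H\right) z + H H\right) = -6 + \left(z \left(30 - H\right) + H^{2}\right) = -6 + \left(H^{2} + z \left(30 - H\right)\right) = -6 + H^{2} + z \left(30 - H\right)$)
$\frac{-3226 + V{\left(57,-34 \right)}}{-2720 + 2950} = \frac{-3226 + \left(-6 + \left(-34\right)^{2} + 30 \cdot 57 - \left(-34\right) 57\right)}{-2720 + 2950} = \frac{-3226 + \left(-6 + 1156 + 1710 + 1938\right)}{230} = \left(-3226 + 4798\right) \frac{1}{230} = 1572 \cdot \frac{1}{230} = \frac{786}{115}$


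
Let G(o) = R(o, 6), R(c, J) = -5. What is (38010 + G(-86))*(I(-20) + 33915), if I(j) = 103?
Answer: 1292854090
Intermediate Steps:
G(o) = -5
(38010 + G(-86))*(I(-20) + 33915) = (38010 - 5)*(103 + 33915) = 38005*34018 = 1292854090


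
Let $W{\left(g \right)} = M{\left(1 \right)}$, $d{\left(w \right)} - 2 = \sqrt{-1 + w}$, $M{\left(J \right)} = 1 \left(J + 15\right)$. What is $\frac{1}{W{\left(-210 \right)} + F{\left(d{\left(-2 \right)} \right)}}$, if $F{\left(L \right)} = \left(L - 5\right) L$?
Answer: $\frac{i}{\sqrt{3} + 7 i} \approx 0.13462 + 0.033309 i$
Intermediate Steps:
$M{\left(J \right)} = 15 + J$ ($M{\left(J \right)} = 1 \left(15 + J\right) = 15 + J$)
$d{\left(w \right)} = 2 + \sqrt{-1 + w}$
$W{\left(g \right)} = 16$ ($W{\left(g \right)} = 15 + 1 = 16$)
$F{\left(L \right)} = L \left(-5 + L\right)$ ($F{\left(L \right)} = \left(-5 + L\right) L = L \left(-5 + L\right)$)
$\frac{1}{W{\left(-210 \right)} + F{\left(d{\left(-2 \right)} \right)}} = \frac{1}{16 + \left(2 + \sqrt{-1 - 2}\right) \left(-5 + \left(2 + \sqrt{-1 - 2}\right)\right)} = \frac{1}{16 + \left(2 + \sqrt{-3}\right) \left(-5 + \left(2 + \sqrt{-3}\right)\right)} = \frac{1}{16 + \left(2 + i \sqrt{3}\right) \left(-5 + \left(2 + i \sqrt{3}\right)\right)} = \frac{1}{16 + \left(2 + i \sqrt{3}\right) \left(-3 + i \sqrt{3}\right)} = \frac{1}{16 + \left(-3 + i \sqrt{3}\right) \left(2 + i \sqrt{3}\right)}$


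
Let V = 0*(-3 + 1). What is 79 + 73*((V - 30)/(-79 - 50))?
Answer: 4127/43 ≈ 95.977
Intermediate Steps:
V = 0 (V = 0*(-2) = 0)
79 + 73*((V - 30)/(-79 - 50)) = 79 + 73*((0 - 30)/(-79 - 50)) = 79 + 73*(-30/(-129)) = 79 + 73*(-30*(-1/129)) = 79 + 73*(10/43) = 79 + 730/43 = 4127/43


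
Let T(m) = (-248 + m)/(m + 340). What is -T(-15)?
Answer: 263/325 ≈ 0.80923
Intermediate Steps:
T(m) = (-248 + m)/(340 + m)
-T(-15) = -(-248 - 15)/(340 - 15) = -(-263)/325 = -1*(-263/325) = 263/325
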